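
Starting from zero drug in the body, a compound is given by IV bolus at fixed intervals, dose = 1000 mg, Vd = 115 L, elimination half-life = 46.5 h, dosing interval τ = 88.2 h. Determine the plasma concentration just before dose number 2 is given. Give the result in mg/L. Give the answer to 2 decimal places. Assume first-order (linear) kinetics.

2.34 mg/L

C₀ per dose = Dose / Vd = 1000 / 115 = 8.696 mg/L
k = ln2 / t½ = 0.693147 / 46.5 = 0.01491 h⁻¹
Fraction remaining after one interval: r = e^(−kτ) = e^(−0.01491 × 88.2) = 0.2685
Before dose 2, 1 dose has been given (aged 1τ).
C_trough = C₀ × r = 8.696 × 0.2685 = 2.335 mg/L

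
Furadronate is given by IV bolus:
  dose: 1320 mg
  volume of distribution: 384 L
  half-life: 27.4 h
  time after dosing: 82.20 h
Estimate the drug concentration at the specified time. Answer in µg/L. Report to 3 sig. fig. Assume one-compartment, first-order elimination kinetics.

C₀ = Dose / Vd = 1320 / 384 = 3.438 mg/L
k = ln2 / t½ = 0.693147 / 27.4 = 0.02530 h⁻¹
t / t½ = 82.20 / 27.4 = 3 half-lives
C = C₀ × (1/2)^3 = 3.438 × 0.1250 = 0.4298 mg/L
Convert: 0.4298 mg/L × 1000 = 429.8 µg/L

430 µg/L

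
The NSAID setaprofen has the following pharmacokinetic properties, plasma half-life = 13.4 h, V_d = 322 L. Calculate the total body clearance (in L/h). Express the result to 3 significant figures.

k = ln2 / t½ = 0.693147 / 13.4 = 0.05173 h⁻¹
CL = k × Vd = 0.05173 × 322 = 16.66 L/h

16.7 L/h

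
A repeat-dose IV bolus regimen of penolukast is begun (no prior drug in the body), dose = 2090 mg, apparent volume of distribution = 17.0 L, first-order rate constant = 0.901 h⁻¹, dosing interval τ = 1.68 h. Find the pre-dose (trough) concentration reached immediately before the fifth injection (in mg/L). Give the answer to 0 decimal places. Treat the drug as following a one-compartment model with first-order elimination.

C₀ per dose = Dose / Vd = 2090 / 17.0 = 122.9 mg/L
Fraction remaining after one interval: r = e^(−kτ) = e^(−0.9010 × 1.68) = 0.2201
Before dose 5, 4 doses have been given (aged 1τ, 2τ, 3τ, 4τ).
C_trough = C₀ × (r + r² + … + r^4) = C₀ × r(1−r^4)/(1−r)
        = 122.9 × 0.2201 × (1 − 0.002347) / (1 − 0.2201) = 34.60 mg/L

35 mg/L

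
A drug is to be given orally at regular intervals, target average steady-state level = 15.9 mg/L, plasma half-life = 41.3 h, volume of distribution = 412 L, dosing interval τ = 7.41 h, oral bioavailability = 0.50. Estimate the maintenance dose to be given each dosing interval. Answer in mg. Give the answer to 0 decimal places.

k = ln2 / t½ = 0.693147 / 41.3 = 0.01678 h⁻¹
CL = k × Vd = 0.01678 × 412 = 6.913 L/h
At steady state, F × (Dose/τ) = Css × CL.
Dose = Css × CL × τ / F = 15.9 × 6.913 × 7.41 / 0.50 = 1629 mg

1629 mg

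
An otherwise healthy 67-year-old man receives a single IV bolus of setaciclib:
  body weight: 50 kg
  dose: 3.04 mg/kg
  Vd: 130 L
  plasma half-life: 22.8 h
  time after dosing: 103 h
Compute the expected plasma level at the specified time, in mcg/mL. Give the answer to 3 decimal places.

0.051 mcg/mL

Total dose = 3.04 × 50 = 152.0 mg
C₀ = Dose / Vd = 152.0 / 130 = 1.169 mg/L
k = ln2 / t½ = 0.693147 / 22.8 = 0.03040 h⁻¹
C = C₀ · e^(−k·t) = 1.169 × e^(−0.03040 × 103)
  = 1.169 × 0.04367 = 0.05105 mg/L
(0.05105 mg/L = 0.05105 mcg/mL)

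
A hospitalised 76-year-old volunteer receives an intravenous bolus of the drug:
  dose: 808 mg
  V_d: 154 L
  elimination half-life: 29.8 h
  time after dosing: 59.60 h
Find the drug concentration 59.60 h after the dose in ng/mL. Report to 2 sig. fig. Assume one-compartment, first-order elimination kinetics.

C₀ = Dose / Vd = 808.0 / 154 = 5.247 mg/L
k = ln2 / t½ = 0.693147 / 29.8 = 0.02326 h⁻¹
t / t½ = 59.60 / 29.8 = 2 half-lives
C = C₀ × (1/2)^2 = 5.247 × 0.2500 = 1.312 mg/L
Convert: 1.312 mg/L × 1000 = 1312 ng/mL

1300 ng/mL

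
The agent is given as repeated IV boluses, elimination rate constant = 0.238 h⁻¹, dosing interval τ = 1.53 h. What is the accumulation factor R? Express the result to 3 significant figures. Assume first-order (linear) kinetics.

3.28

e^(−kτ) = e^(−0.2380 × 1.53) = 0.6948
Accumulation ratio R = 1 / (1 − e^(−kτ)) = 1 / (1 − 0.6948) = 3.277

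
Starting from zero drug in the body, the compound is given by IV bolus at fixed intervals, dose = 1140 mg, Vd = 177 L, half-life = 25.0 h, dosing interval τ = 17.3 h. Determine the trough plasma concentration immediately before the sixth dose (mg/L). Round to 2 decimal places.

9.51 mg/L

C₀ per dose = Dose / Vd = 1140 / 177 = 6.441 mg/L
k = ln2 / t½ = 0.693147 / 25.0 = 0.02773 h⁻¹
Fraction remaining after one interval: r = e^(−kτ) = e^(−0.02773 × 17.3) = 0.6190
Before dose 6, 5 doses have been given (aged 1τ, 2τ, 3τ, 4τ, 5τ).
C_trough = C₀ × (r + r² + … + r^5) = C₀ × r(1−r^5)/(1−r)
        = 6.441 × 0.6190 × (1 − 0.09088) / (1 − 0.6190) = 9.513 mg/L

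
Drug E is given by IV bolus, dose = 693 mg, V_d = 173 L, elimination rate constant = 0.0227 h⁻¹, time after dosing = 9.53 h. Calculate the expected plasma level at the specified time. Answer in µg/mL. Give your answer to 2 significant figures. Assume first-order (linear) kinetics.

C₀ = Dose / Vd = 693.0 / 173 = 4.006 mg/L
C = C₀ · e^(−k·t) = 4.006 × e^(−0.02270 × 9.53)
  = 4.006 × 0.8055 = 3.227 mg/L
(3.227 mg/L = 3.227 µg/mL)

3.2 µg/mL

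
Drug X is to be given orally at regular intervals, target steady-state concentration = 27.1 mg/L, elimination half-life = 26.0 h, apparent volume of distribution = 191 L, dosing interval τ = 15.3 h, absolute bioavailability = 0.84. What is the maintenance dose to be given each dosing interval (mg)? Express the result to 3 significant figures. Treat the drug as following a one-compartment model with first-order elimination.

2510 mg

k = ln2 / t½ = 0.693147 / 26.0 = 0.02666 h⁻¹
CL = k × Vd = 0.02666 × 191 = 5.092 L/h
At steady state, F × (Dose/τ) = Css × CL.
Dose = Css × CL × τ / F = 27.1 × 5.092 × 15.3 / 0.84 = 2513 mg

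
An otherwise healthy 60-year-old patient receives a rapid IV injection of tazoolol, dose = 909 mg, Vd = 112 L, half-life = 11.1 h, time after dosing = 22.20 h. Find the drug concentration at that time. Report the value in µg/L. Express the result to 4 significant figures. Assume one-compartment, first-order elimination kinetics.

2029 µg/L

C₀ = Dose / Vd = 909.0 / 112 = 8.116 mg/L
k = ln2 / t½ = 0.693147 / 11.1 = 0.06245 h⁻¹
t / t½ = 22.20 / 11.1 = 2 half-lives
C = C₀ × (1/2)^2 = 8.116 × 0.2500 = 2.029 mg/L
Convert: 2.029 mg/L × 1000 = 2029 µg/L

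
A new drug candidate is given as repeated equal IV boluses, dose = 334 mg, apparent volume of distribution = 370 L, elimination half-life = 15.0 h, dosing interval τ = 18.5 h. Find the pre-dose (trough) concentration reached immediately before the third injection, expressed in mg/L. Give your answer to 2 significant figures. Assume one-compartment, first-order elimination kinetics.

C₀ per dose = Dose / Vd = 334 / 370 = 0.9027 mg/L
k = ln2 / t½ = 0.693147 / 15.0 = 0.04621 h⁻¹
Fraction remaining after one interval: r = e^(−kτ) = e^(−0.04621 × 18.5) = 0.4253
Before dose 3, 2 doses have been given (aged 1τ, 2τ).
C_trough = C₀ × (r + r²) = 0.9027 × (0.4253 + 0.1809) = 0.5472 mg/L

0.55 mg/L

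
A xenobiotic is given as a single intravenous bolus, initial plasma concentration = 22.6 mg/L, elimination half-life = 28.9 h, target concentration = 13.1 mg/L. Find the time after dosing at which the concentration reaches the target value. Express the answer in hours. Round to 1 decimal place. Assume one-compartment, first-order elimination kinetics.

k = ln2 / t½ = 0.693147 / 28.9 = 0.02398 h⁻¹
t = ln(C₀ / C) / k = ln(22.60 / 13.1) / 0.02398
  = ln(1.725) / 0.02398 = 0.5452 / 0.02398 = 22.74 h

22.7 h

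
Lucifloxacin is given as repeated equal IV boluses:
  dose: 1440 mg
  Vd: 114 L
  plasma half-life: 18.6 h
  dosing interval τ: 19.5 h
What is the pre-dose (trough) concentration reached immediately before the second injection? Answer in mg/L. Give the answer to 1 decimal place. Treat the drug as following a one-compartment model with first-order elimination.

C₀ per dose = Dose / Vd = 1440 / 114 = 12.63 mg/L
k = ln2 / t½ = 0.693147 / 18.6 = 0.03727 h⁻¹
Fraction remaining after one interval: r = e^(−kτ) = e^(−0.03727 × 19.5) = 0.4835
Before dose 2, 1 dose has been given (aged 1τ).
C_trough = C₀ × r = 12.63 × 0.4835 = 6.107 mg/L

6.1 mg/L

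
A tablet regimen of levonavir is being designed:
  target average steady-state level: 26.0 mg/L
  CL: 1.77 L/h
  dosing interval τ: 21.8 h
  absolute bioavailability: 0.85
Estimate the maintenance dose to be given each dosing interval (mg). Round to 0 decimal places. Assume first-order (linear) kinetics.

1180 mg

At steady state, F × (Dose/τ) = Css × CL.
Dose = Css × CL × τ / F = 26.0 × 1.770 × 21.8 / 0.85 = 1180 mg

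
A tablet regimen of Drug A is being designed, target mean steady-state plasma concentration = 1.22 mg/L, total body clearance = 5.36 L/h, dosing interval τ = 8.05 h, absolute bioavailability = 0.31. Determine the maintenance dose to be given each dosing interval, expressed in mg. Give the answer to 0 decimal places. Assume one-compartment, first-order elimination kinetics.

At steady state, F × (Dose/τ) = Css × CL.
Dose = Css × CL × τ / F = 1.22 × 5.360 × 8.05 / 0.31 = 169.8 mg

170 mg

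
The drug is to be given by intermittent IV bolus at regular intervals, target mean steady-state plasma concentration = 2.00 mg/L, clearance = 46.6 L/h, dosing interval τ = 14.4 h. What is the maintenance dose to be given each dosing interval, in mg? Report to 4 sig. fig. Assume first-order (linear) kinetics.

At steady state, Dose/τ = Css × CL.
Dose = Css × CL × τ = 2.00 × 46.60 × 14.4 = 1342 mg

1342 mg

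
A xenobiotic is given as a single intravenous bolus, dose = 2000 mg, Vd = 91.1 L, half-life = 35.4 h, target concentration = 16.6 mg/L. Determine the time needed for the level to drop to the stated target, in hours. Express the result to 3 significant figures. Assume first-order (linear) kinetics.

14.3 h

C₀ = Dose / Vd = 2000 / 91.1 = 21.95 mg/L
k = ln2 / t½ = 0.693147 / 35.4 = 0.01958 h⁻¹
t = ln(C₀ / C) / k = ln(21.95 / 16.6) / 0.01958
  = ln(1.322) / 0.01958 = 0.2791 / 0.01958 = 14.25 h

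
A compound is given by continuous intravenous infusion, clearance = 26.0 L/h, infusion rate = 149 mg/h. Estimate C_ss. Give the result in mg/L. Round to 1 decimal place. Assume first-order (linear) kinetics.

5.7 mg/L

At steady state Css = R₀ / CL = 149 / 26.00 = 5.731 mg/L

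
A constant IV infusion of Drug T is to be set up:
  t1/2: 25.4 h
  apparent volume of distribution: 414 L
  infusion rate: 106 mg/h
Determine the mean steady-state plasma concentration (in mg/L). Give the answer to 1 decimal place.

9.4 mg/L

k = ln2 / t½ = 0.693147 / 25.4 = 0.02729 h⁻¹
CL = k × Vd = 0.02729 × 414 = 11.30 L/h
At steady state Css = R₀ / CL = 106 / 11.30 = 9.381 mg/L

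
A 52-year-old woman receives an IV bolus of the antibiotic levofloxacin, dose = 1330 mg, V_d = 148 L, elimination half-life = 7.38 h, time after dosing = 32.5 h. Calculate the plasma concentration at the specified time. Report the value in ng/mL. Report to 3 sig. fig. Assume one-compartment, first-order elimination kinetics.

425 ng/mL

C₀ = Dose / Vd = 1330 / 148 = 8.986 mg/L
k = ln2 / t½ = 0.693147 / 7.38 = 0.09392 h⁻¹
C = C₀ · e^(−k·t) = 8.986 × e^(−0.09392 × 32.5)
  = 8.986 × 0.04725 = 0.4246 mg/L
Convert: 0.4246 mg/L × 1000 = 424.6 ng/mL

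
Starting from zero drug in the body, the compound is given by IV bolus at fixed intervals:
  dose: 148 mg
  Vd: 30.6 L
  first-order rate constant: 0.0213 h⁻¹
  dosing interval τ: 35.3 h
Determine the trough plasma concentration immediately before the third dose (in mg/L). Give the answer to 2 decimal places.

3.36 mg/L

C₀ per dose = Dose / Vd = 148 / 30.6 = 4.837 mg/L
Fraction remaining after one interval: r = e^(−kτ) = e^(−0.02130 × 35.3) = 0.4715
Before dose 3, 2 doses have been given (aged 1τ, 2τ).
C_trough = C₀ × (r + r²) = 4.837 × (0.4715 + 0.2223) = 3.356 mg/L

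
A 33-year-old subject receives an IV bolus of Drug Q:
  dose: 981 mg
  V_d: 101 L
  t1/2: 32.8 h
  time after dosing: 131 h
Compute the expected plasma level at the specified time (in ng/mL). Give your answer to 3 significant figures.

C₀ = Dose / Vd = 981.0 / 101 = 9.713 mg/L
k = ln2 / t½ = 0.693147 / 32.8 = 0.02113 h⁻¹
C = C₀ · e^(−k·t) = 9.713 × e^(−0.02113 × 131)
  = 9.713 × 0.06279 = 0.6099 mg/L
Convert: 0.6099 mg/L × 1000 = 609.9 ng/mL

610 ng/mL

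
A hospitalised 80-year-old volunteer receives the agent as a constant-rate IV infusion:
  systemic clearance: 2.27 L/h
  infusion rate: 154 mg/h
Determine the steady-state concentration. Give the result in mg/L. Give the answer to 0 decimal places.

68 mg/L

At steady state Css = R₀ / CL = 154 / 2.270 = 67.84 mg/L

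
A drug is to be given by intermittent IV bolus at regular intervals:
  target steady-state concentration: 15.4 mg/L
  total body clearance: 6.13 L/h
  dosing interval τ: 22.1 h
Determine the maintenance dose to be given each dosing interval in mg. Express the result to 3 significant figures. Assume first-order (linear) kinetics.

At steady state, Dose/τ = Css × CL.
Dose = Css × CL × τ = 15.4 × 6.130 × 22.1 = 2086 mg

2090 mg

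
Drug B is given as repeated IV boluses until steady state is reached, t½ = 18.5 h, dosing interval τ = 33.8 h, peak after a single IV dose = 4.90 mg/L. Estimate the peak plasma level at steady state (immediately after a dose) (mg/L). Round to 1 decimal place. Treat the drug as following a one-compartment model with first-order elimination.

6.8 mg/L

k = ln2 / t½ = 0.693147 / 18.5 = 0.03747 h⁻¹
e^(−kτ) = e^(−0.03747 × 33.8) = 0.2818
Accumulation ratio R = 1 / (1 − e^(−kτ)) = 1 / (1 − 0.2818) = 1.392
Steady-state peak = C₀ × R = 4.90 × 1.392 = 6.821 mg/L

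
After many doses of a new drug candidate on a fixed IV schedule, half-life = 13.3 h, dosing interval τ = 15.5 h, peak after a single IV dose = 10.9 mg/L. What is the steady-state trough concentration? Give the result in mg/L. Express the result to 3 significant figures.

k = ln2 / t½ = 0.693147 / 13.3 = 0.05212 h⁻¹
e^(−kτ) = e^(−0.05212 × 15.5) = 0.4458
Accumulation ratio R = 1 / (1 − e^(−kτ)) = 1 / (1 − 0.4458) = 1.804
Steady-state trough = C₀ × R × e^(−kτ) = 10.9 × 1.804 × 0.4458 = 8.766 mg/L

8.77 mg/L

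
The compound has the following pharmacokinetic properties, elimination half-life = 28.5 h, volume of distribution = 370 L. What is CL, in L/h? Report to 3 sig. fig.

9.00 L/h

k = ln2 / t½ = 0.693147 / 28.5 = 0.02432 h⁻¹
CL = k × Vd = 0.02432 × 370 = 8.998 L/h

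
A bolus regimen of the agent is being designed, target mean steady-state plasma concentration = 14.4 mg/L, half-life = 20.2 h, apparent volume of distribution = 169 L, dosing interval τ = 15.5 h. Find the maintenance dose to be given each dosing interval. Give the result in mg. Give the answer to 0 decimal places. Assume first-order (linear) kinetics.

k = ln2 / t½ = 0.693147 / 20.2 = 0.03431 h⁻¹
CL = k × Vd = 0.03431 × 169 = 5.798 L/h
At steady state, Dose/τ = Css × CL.
Dose = Css × CL × τ = 14.4 × 5.798 × 15.5 = 1294 mg

1294 mg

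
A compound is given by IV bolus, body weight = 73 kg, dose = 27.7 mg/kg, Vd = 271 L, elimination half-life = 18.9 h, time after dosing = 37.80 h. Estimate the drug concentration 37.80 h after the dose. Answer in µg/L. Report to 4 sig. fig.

Total dose = 27.7 × 73 = 2022 mg
C₀ = Dose / Vd = 2022 / 271 = 7.461 mg/L
k = ln2 / t½ = 0.693147 / 18.9 = 0.03667 h⁻¹
t / t½ = 37.80 / 18.9 = 2 half-lives
C = C₀ × (1/2)^2 = 7.461 × 0.2500 = 1.865 mg/L
Convert: 1.865 mg/L × 1000 = 1865 µg/L

1865 µg/L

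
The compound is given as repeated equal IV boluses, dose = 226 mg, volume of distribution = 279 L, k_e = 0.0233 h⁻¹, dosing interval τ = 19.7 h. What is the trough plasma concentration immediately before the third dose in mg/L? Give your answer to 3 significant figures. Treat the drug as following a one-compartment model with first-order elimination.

C₀ per dose = Dose / Vd = 226 / 279 = 0.8100 mg/L
Fraction remaining after one interval: r = e^(−kτ) = e^(−0.02330 × 19.7) = 0.6319
Before dose 3, 2 doses have been given (aged 1τ, 2τ).
C_trough = C₀ × (r + r²) = 0.8100 × (0.6319 + 0.3993) = 0.8353 mg/L

0.835 mg/L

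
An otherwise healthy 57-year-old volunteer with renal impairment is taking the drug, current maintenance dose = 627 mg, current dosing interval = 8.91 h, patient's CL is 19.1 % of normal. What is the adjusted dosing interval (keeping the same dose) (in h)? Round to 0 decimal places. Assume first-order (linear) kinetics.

47 h

To keep the same average steady-state level, dosing rate must scale with clearance.
CL ratio = 19.1 / 100 = 0.1910
New interval (same dose) = 8.91 / 0.1910 = 46.65 h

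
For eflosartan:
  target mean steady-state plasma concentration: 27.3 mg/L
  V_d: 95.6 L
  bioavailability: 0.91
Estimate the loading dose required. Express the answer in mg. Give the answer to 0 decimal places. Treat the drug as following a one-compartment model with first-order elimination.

LD = Css × Vd / F = 27.3 × 95.6 / 0.91 = 2868 mg

2868 mg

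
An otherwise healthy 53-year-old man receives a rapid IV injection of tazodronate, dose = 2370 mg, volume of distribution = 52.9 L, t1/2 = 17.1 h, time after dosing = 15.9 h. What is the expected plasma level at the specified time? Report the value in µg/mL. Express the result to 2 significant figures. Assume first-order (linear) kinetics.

24 µg/mL

C₀ = Dose / Vd = 2370 / 52.9 = 44.80 mg/L
k = ln2 / t½ = 0.693147 / 17.1 = 0.04053 h⁻¹
C = C₀ · e^(−k·t) = 44.80 × e^(−0.04053 × 15.9)
  = 44.80 × 0.5250 = 23.52 mg/L
(23.52 mg/L = 23.52 µg/mL)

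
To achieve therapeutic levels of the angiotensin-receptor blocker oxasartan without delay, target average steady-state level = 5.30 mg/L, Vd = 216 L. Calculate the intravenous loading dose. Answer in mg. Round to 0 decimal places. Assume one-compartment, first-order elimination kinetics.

LD = Css × Vd = 5.30 × 216 = 1145 mg

1145 mg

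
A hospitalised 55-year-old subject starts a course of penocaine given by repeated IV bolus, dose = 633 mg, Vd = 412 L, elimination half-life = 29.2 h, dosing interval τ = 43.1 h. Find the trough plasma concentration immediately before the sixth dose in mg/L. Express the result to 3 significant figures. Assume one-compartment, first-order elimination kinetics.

C₀ per dose = Dose / Vd = 633 / 412 = 1.536 mg/L
k = ln2 / t½ = 0.693147 / 29.2 = 0.02374 h⁻¹
Fraction remaining after one interval: r = e^(−kτ) = e^(−0.02374 × 43.1) = 0.3594
Before dose 6, 5 doses have been given (aged 1τ, 2τ, 3τ, 4τ, 5τ).
C_trough = C₀ × (r + r² + … + r^5) = C₀ × r(1−r^5)/(1−r)
        = 1.536 × 0.3594 × (1 − 0.005996) / (1 − 0.3594) = 0.8566 mg/L

0.857 mg/L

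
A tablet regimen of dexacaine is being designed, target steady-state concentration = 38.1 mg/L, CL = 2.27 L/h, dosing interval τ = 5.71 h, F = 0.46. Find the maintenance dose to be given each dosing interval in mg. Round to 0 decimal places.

At steady state, F × (Dose/τ) = Css × CL.
Dose = Css × CL × τ / F = 38.1 × 2.270 × 5.71 / 0.46 = 1074 mg

1074 mg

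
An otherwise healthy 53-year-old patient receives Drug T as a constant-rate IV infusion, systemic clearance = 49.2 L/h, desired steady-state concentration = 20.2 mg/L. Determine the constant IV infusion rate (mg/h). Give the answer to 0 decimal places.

994 mg/h

At steady state, infusion rate R₀ = Css × CL = 20.2 × 49.20 = 993.8 mg/h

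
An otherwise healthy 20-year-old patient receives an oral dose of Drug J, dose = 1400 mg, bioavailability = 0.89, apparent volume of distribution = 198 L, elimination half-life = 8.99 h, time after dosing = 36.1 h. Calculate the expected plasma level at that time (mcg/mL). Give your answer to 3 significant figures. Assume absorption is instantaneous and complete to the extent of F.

Amount reaching circulation = F × Dose = 0.89 × 1400 = 1246 mg
C₀ = F·Dose / Vd = 1246 / 198 = 6.293 mg/L
k = ln2 / t½ = 0.693147 / 8.99 = 0.07710 h⁻¹
C = C₀ · e^(−k·t) = 6.293 × e^(−0.07710 × 36.1)
  = 6.293 × 0.06183 = 0.3891 mg/L
(0.3891 mg/L = 0.3891 mcg/mL)

0.389 mcg/mL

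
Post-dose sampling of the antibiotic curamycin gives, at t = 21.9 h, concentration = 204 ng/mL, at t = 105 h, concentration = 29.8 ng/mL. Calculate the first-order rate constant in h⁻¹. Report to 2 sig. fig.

k = ln(C₁/C₂) / (t₂ − t₁) = ln(204/29.8) / (105 − 21.9)
  = 1.924 / 83.10 = 0.02315 h⁻¹

0.023 h⁻¹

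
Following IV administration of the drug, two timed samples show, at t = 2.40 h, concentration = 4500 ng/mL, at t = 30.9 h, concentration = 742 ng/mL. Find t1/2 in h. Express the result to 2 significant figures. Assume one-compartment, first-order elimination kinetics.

11 h

k = ln(C₁/C₂) / (t₂ − t₁) = ln(4500/742) / (30.9 − 2.40)
  = 1.802 / 28.50 = 0.06323 h⁻¹
t½ = ln2 / k = 0.693147 / 0.06323 = 10.96 h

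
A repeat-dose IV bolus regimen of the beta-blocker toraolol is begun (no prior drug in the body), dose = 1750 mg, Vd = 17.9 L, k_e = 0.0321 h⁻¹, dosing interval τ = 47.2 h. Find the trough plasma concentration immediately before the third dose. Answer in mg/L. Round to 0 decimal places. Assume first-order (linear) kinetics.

26 mg/L

C₀ per dose = Dose / Vd = 1750 / 17.9 = 97.77 mg/L
Fraction remaining after one interval: r = e^(−kτ) = e^(−0.03210 × 47.2) = 0.2198
Before dose 3, 2 doses have been given (aged 1τ, 2τ).
C_trough = C₀ × (r + r²) = 97.77 × (0.2198 + 0.04831) = 26.21 mg/L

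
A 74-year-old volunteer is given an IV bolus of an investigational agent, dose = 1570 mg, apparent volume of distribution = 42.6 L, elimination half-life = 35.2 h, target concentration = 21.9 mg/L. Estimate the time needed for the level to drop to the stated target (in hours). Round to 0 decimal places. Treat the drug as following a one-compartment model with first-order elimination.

26 h

C₀ = Dose / Vd = 1570 / 42.6 = 36.85 mg/L
k = ln2 / t½ = 0.693147 / 35.2 = 0.01969 h⁻¹
t = ln(C₀ / C) / k = ln(36.85 / 21.9) / 0.01969
  = ln(1.683) / 0.01969 = 0.5206 / 0.01969 = 26.44 h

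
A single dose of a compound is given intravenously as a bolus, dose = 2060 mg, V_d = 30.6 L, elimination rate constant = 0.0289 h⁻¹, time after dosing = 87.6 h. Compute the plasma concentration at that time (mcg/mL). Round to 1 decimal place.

5.4 mcg/mL

C₀ = Dose / Vd = 2060 / 30.6 = 67.32 mg/L
C = C₀ · e^(−k·t) = 67.32 × e^(−0.02890 × 87.6)
  = 67.32 × 0.07953 = 5.354 mg/L
(5.354 mg/L = 5.354 mcg/mL)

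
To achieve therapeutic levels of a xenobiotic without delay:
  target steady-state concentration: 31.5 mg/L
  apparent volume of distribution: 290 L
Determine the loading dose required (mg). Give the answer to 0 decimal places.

9135 mg

LD = Css × Vd = 31.5 × 290 = 9135 mg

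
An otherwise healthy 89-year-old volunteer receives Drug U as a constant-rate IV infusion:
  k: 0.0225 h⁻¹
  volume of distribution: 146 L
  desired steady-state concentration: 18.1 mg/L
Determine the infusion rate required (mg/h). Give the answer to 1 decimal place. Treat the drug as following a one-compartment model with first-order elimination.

59.5 mg/h

CL = k × Vd = 0.02250 × 146 = 3.285 L/h
At steady state, infusion rate R₀ = Css × CL = 18.1 × 3.285 = 59.46 mg/h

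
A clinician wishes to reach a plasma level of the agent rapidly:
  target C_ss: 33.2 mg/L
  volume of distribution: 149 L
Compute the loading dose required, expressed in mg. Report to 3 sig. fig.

LD = Css × Vd = 33.2 × 149 = 4947 mg

4950 mg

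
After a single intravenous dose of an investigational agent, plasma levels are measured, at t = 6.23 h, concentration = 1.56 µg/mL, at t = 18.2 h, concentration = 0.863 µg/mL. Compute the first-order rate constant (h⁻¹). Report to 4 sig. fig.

k = ln(C₁/C₂) / (t₂ − t₁) = ln(1.56/0.863) / (18.2 − 6.23)
  = 0.5920 / 11.97 = 0.04946 h⁻¹

0.04946 h⁻¹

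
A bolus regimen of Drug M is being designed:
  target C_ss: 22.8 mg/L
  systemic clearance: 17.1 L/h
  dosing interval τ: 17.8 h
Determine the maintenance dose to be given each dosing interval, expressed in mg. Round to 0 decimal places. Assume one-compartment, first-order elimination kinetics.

At steady state, Dose/τ = Css × CL.
Dose = Css × CL × τ = 22.8 × 17.10 × 17.8 = 6940 mg

6940 mg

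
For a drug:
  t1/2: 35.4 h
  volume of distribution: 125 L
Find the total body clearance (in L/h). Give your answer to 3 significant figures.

2.45 L/h

k = ln2 / t½ = 0.693147 / 35.4 = 0.01958 h⁻¹
CL = k × Vd = 0.01958 × 125 = 2.448 L/h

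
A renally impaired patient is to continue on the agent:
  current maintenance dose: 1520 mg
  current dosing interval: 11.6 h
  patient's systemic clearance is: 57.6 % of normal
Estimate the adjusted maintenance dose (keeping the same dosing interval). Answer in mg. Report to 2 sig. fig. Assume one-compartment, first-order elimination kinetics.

880 mg

To keep the same average steady-state level, dosing rate must scale with clearance.
CL ratio = 57.6 / 100 = 0.5760
New dose (same interval) = 1520 × 0.5760 = 875.5 mg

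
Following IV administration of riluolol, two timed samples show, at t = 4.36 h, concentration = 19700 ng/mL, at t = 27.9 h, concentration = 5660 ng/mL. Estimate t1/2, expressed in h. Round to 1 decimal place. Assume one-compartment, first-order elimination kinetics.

k = ln(C₁/C₂) / (t₂ − t₁) = ln(19700/5660) / (27.9 − 4.36)
  = 1.247 / 23.54 = 0.05297 h⁻¹
t½ = ln2 / k = 0.693147 / 0.05297 = 13.09 h

13.1 h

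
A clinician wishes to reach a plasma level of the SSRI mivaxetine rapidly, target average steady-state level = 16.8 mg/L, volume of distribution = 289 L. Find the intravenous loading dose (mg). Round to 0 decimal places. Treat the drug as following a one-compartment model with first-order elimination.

4855 mg

LD = Css × Vd = 16.8 × 289 = 4855 mg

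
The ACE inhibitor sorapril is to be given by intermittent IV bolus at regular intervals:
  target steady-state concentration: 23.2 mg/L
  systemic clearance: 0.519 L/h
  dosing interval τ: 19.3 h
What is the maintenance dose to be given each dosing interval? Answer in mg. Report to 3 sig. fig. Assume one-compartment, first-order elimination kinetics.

At steady state, Dose/τ = Css × CL.
Dose = Css × CL × τ = 23.2 × 0.5190 × 19.3 = 232.4 mg

232 mg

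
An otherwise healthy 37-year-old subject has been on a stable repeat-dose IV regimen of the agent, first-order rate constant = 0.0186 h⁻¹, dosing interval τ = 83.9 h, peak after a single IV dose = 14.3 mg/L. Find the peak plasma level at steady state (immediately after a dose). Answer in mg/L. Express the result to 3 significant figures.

18.1 mg/L

e^(−kτ) = e^(−0.01860 × 83.9) = 0.2100
Accumulation ratio R = 1 / (1 − e^(−kτ)) = 1 / (1 − 0.2100) = 1.266
Steady-state peak = C₀ × R = 14.3 × 1.266 = 18.10 mg/L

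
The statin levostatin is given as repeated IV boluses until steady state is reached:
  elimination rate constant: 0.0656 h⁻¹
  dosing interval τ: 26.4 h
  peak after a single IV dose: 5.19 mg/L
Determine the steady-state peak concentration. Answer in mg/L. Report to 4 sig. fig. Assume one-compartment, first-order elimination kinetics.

e^(−kτ) = e^(−0.06560 × 26.4) = 0.1770
Accumulation ratio R = 1 / (1 − e^(−kτ)) = 1 / (1 − 0.1770) = 1.215
Steady-state peak = C₀ × R = 5.19 × 1.215 = 6.306 mg/L

6.306 mg/L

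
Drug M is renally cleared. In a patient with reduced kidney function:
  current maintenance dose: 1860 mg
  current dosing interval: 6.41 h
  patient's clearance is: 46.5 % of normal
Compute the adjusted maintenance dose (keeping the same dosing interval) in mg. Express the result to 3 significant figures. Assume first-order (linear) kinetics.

To keep the same average steady-state level, dosing rate must scale with clearance.
CL ratio = 46.5 / 100 = 0.4650
New dose (same interval) = 1860 × 0.4650 = 864.9 mg

865 mg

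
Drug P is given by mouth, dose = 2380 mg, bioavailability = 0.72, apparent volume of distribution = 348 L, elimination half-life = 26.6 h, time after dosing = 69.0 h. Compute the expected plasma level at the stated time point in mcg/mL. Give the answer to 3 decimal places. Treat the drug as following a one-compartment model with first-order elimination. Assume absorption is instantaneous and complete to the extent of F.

Amount reaching circulation = F × Dose = 0.72 × 2380 = 1714 mg
C₀ = F·Dose / Vd = 1714 / 348 = 4.925 mg/L
k = ln2 / t½ = 0.693147 / 26.6 = 0.02606 h⁻¹
C = C₀ · e^(−k·t) = 4.925 × e^(−0.02606 × 69.0)
  = 4.925 × 0.1656 = 0.8156 mg/L
(0.8156 mg/L = 0.8156 mcg/mL)

0.816 mcg/mL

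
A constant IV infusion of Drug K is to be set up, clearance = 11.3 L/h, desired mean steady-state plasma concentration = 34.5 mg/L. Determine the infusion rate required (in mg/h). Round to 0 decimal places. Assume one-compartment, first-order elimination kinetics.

At steady state, infusion rate R₀ = Css × CL = 34.5 × 11.30 = 389.9 mg/h

390 mg/h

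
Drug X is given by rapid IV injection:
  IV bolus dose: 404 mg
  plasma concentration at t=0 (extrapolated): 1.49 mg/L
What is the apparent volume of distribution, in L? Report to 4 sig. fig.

271.1 L

Vd = Dose / C₀ = 404.0 / 1.49 = 271.1 L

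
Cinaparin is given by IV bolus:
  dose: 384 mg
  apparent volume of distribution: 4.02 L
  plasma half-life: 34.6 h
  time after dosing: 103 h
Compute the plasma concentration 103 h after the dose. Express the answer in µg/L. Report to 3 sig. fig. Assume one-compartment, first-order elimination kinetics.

12100 µg/L

C₀ = Dose / Vd = 384.0 / 4.02 = 95.52 mg/L
k = ln2 / t½ = 0.693147 / 34.6 = 0.02003 h⁻¹
C = C₀ · e^(−k·t) = 95.52 × e^(−0.02003 × 103)
  = 95.52 × 0.1271 = 12.14 mg/L
Convert: 12.14 mg/L × 1000 = 12140 µg/L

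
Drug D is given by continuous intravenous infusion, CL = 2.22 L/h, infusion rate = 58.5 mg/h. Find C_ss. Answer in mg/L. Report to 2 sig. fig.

26 mg/L

At steady state Css = R₀ / CL = 58.5 / 2.220 = 26.35 mg/L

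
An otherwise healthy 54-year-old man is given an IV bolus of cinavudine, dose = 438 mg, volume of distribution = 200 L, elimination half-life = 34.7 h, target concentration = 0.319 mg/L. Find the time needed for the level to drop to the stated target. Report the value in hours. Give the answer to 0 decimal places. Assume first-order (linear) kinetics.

96 h

C₀ = Dose / Vd = 438.0 / 200 = 2.190 mg/L
k = ln2 / t½ = 0.693147 / 34.7 = 0.01998 h⁻¹
t = ln(C₀ / C) / k = ln(2.190 / 0.319) / 0.01998
  = ln(6.865) / 0.01998 = 1.926 / 0.01998 = 96.40 h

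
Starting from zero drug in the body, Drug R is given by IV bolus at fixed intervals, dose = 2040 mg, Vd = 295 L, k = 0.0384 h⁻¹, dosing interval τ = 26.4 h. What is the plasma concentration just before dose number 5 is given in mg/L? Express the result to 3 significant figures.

3.87 mg/L

C₀ per dose = Dose / Vd = 2040 / 295 = 6.915 mg/L
Fraction remaining after one interval: r = e^(−kτ) = e^(−0.03840 × 26.4) = 0.3629
Before dose 5, 4 doses have been given (aged 1τ, 2τ, 3τ, 4τ).
C_trough = C₀ × (r + r² + … + r^4) = C₀ × r(1−r^4)/(1−r)
        = 6.915 × 0.3629 × (1 − 0.01734) / (1 − 0.3629) = 3.871 mg/L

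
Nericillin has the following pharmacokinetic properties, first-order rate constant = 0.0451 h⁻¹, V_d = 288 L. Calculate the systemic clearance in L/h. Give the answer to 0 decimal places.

CL = k × Vd = 0.0451 × 288 = 12.99 L/h

13 L/h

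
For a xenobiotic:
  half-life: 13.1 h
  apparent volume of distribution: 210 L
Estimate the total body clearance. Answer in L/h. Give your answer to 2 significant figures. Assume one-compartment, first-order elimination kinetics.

11 L/h

k = ln2 / t½ = 0.693147 / 13.1 = 0.05291 h⁻¹
CL = k × Vd = 0.05291 × 210 = 11.11 L/h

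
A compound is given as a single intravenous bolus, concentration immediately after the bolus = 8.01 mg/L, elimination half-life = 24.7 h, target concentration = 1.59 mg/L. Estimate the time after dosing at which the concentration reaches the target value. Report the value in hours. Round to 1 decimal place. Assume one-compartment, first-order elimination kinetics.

57.6 h

k = ln2 / t½ = 0.693147 / 24.7 = 0.02806 h⁻¹
t = ln(C₀ / C) / k = ln(8.010 / 1.59) / 0.02806
  = ln(5.038) / 0.02806 = 1.617 / 0.02806 = 57.63 h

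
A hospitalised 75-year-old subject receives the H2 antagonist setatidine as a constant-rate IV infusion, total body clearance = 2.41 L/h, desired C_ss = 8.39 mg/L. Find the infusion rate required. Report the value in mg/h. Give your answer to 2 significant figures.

20 mg/h

At steady state, infusion rate R₀ = Css × CL = 8.39 × 2.410 = 20.22 mg/h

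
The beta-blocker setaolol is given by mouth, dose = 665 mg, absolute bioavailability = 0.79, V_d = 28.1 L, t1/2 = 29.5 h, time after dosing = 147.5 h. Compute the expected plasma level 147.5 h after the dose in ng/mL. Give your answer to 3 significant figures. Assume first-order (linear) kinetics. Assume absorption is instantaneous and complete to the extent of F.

Amount reaching circulation = F × Dose = 0.79 × 665.0 = 525.4 mg
C₀ = F·Dose / Vd = 525.4 / 28.1 = 18.70 mg/L
k = ln2 / t½ = 0.693147 / 29.5 = 0.02350 h⁻¹
t / t½ = 147.5 / 29.5 = 5 half-lives
C = C₀ × (1/2)^5 = 18.70 × 0.03125 = 0.5844 mg/L
Convert: 0.5844 mg/L × 1000 = 584.4 ng/mL

584 ng/mL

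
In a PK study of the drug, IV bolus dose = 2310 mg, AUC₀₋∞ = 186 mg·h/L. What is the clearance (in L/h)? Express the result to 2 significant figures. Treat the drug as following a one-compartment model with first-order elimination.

CL = Dose / AUC = 2310 / 186 = 12.42 L/h

12 L/h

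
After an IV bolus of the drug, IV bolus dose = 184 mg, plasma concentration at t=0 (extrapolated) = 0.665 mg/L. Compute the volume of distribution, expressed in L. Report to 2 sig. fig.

280 L

Vd = Dose / C₀ = 184.0 / 0.665 = 276.7 L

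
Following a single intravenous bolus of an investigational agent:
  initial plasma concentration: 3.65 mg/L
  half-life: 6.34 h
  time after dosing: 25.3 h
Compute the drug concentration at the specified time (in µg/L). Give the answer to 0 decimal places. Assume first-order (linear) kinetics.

230 µg/L

k = ln2 / t½ = 0.693147 / 6.34 = 0.1093 h⁻¹
C = C₀ · e^(−k·t) = 3.650 × e^(−0.1093 × 25.3)
  = 3.650 × 0.06296 = 0.2298 mg/L
Convert: 0.2298 mg/L × 1000 = 229.8 µg/L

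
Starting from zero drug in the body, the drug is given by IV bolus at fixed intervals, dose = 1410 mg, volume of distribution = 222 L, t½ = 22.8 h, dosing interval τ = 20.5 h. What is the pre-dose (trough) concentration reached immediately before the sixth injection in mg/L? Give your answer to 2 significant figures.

7.0 mg/L

C₀ per dose = Dose / Vd = 1410 / 222 = 6.351 mg/L
k = ln2 / t½ = 0.693147 / 22.8 = 0.03040 h⁻¹
Fraction remaining after one interval: r = e^(−kτ) = e^(−0.03040 × 20.5) = 0.5362
Before dose 6, 5 doses have been given (aged 1τ, 2τ, 3τ, 4τ, 5τ).
C_trough = C₀ × (r + r² + … + r^5) = C₀ × r(1−r^5)/(1−r)
        = 6.351 × 0.5362 × (1 − 0.04432) / (1 − 0.5362) = 7.017 mg/L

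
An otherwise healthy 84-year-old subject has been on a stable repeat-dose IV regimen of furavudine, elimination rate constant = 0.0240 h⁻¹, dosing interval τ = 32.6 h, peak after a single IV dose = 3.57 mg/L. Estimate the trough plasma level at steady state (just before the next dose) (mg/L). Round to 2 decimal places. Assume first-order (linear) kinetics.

e^(−kτ) = e^(−0.02400 × 32.6) = 0.4573
Accumulation ratio R = 1 / (1 − e^(−kτ)) = 1 / (1 − 0.4573) = 1.843
Steady-state trough = C₀ × R × e^(−kτ) = 3.57 × 1.843 × 0.4573 = 3.009 mg/L

3.01 mg/L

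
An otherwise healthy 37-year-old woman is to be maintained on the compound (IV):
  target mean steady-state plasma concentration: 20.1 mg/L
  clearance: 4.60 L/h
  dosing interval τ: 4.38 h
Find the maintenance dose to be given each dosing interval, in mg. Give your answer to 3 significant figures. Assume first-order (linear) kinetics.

At steady state, Dose/τ = Css × CL.
Dose = Css × CL × τ = 20.1 × 4.600 × 4.38 = 405.0 mg

405 mg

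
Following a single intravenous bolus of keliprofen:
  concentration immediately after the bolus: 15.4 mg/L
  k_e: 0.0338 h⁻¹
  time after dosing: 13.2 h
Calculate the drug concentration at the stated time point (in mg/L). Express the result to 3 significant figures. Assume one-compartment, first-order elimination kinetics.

C = C₀ · e^(−k·t) = 15.40 × e^(−0.03380 × 13.2)
  = 15.40 × 0.6401 = 9.858 mg/L

9.86 mg/L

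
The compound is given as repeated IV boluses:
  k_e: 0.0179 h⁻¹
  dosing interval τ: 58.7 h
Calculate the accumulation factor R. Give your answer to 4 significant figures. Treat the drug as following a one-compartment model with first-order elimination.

e^(−kτ) = e^(−0.01790 × 58.7) = 0.3497
Accumulation ratio R = 1 / (1 − e^(−kτ)) = 1 / (1 − 0.3497) = 1.538

1.538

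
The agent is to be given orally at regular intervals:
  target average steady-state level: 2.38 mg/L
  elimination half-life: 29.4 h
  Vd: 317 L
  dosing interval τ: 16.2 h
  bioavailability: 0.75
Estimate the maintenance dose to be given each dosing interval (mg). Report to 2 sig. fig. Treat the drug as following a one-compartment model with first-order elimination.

380 mg

k = ln2 / t½ = 0.693147 / 29.4 = 0.02358 h⁻¹
CL = k × Vd = 0.02358 × 317 = 7.475 L/h
At steady state, F × (Dose/τ) = Css × CL.
Dose = Css × CL × τ / F = 2.38 × 7.475 × 16.2 / 0.75 = 384.3 mg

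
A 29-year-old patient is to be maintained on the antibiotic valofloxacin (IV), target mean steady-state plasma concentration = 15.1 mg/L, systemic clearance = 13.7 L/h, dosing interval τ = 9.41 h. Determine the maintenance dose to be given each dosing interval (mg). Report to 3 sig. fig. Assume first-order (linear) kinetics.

1950 mg

At steady state, Dose/τ = Css × CL.
Dose = Css × CL × τ = 15.1 × 13.70 × 9.41 = 1947 mg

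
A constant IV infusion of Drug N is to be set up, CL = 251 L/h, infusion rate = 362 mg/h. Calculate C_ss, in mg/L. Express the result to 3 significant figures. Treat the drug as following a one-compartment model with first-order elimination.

1.44 mg/L

At steady state Css = R₀ / CL = 362 / 251.0 = 1.442 mg/L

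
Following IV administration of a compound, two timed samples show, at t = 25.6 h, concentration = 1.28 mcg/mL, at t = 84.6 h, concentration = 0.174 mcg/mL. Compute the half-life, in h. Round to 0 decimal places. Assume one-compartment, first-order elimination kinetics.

k = ln(C₁/C₂) / (t₂ − t₁) = ln(1.28/0.174) / (84.6 − 25.6)
  = 1.996 / 59.00 = 0.03383 h⁻¹
t½ = ln2 / k = 0.693147 / 0.03383 = 20.49 h

20 h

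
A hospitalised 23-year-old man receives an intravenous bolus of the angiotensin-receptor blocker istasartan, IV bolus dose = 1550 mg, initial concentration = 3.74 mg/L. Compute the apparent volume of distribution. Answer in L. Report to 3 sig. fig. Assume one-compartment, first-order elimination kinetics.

414 L

Vd = Dose / C₀ = 1550 / 3.74 = 414.4 L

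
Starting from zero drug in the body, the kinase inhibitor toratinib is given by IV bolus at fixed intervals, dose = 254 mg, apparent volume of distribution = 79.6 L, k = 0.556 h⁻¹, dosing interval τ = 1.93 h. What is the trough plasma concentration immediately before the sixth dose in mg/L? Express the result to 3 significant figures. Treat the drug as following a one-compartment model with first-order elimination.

1.65 mg/L

C₀ per dose = Dose / Vd = 254 / 79.6 = 3.191 mg/L
Fraction remaining after one interval: r = e^(−kτ) = e^(−0.5560 × 1.93) = 0.3420
Before dose 6, 5 doses have been given (aged 1τ, 2τ, 3τ, 4τ, 5τ).
C_trough = C₀ × (r + r² + … + r^5) = C₀ × r(1−r^5)/(1−r)
        = 3.191 × 0.3420 × (1 − 0.004679) / (1 − 0.3420) = 1.651 mg/L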